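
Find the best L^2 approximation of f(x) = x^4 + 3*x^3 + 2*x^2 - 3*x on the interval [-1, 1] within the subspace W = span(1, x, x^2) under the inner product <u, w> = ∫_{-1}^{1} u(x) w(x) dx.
g(x) = 20*x^2/7 - 6*x/5 - 3/35

The best approximation g ∈ W is the orthogonal projection of f onto W. Writing g = a_0 + a_1 x + a_2 x^2, the coefficients solve the normal equations G · a = b where
  G_{ij} = <φ_i, φ_j> and b_i = <f, φ_i>, with φ_0 = 1, φ_1 = x, φ_2 = x^2.
G =
  [2, 0, 2/3]
  [0, 2/3, 0]
  [2/3, 0, 2/5],
b = (26/15, -4/5, 38/35).
Solving gives a_0 = -3/35, a_1 = -6/5, a_2 = 20/7, so
  g(x) = 20*x^2/7 - 6*x/5 - 3/35.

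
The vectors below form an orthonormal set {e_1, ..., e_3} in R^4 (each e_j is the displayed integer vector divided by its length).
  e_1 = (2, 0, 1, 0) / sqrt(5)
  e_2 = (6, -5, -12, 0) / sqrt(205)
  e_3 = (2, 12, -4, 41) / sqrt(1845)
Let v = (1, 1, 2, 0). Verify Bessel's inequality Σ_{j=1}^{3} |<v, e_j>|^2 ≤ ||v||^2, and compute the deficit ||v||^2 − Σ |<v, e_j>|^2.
Σ |<v, e_j>|^2 = 29/5; ||v||^2 = 6; deficit = 1/5

Write each e_j = u_j / sqrt(<u_j, u_j>) where u_j is the displayed integer vector. Then <v, e_j> = <v, u_j> / sqrt(<u_j, u_j>), so |<v, e_j>|^2 = <v, u_j>^2 / <u_j, u_j>.
Coefficients: <v, e_1> = 4/sqrt(5), <v, e_2> = -23/sqrt(205), <v, e_3> = 6/sqrt(1845).
Square and sum: Σ |<v, e_j>|^2 = 29/5.
Compute ||v||^2 = v·v = 6.
Deficit = 6 − 29/5 = 1/5 ≥ 0, confirming Bessel's inequality. (The deficit equals ||v − Σ <v,e_j> e_j||^2, the squared distance from v to span{e_j}.)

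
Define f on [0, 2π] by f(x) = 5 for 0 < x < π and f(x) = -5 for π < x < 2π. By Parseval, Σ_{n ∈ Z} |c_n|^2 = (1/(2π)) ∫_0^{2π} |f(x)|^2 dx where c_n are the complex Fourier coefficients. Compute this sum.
Σ |c_n|^2 = 25

Parseval equates the L^2 energy of f (normalised by 1/(2π)) with the ℓ^2 sum of its Fourier coefficients: (1/(2π)) ∫_0^{2π} |f|^2 = Σ |c_n|^2.
Compute the left side: (1/(2π)) [∫_0^π 5^2 dx + ∫_π^{2π} (-5)^2 dx] = (1/(2π)) · (25π + 25π) = (25 + 25)/2 = 25.
So Σ_{n ∈ Z} |c_n|^2 = 25.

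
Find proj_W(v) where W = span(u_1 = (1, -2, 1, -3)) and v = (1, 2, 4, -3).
proj_W(v) = (2/3, -4/3, 2/3, -2)

Set up U = [u_1 | ... | u_1] ∈ R^(4×1). The projector onto W = col(U) is P = U (U^T U)^(-1) U^T.
Compute U^T U =
  [15],
and U^T v = (10).
Solve U^T U · c = U^T v for the coefficients: c = (2/3). The projection is proj_W(v) = U c.
Check: (v - proj_W(v)) · u_1 = 0  (should be 0).
Result: proj_W(v) = (2/3, -4/3, 2/3, -2).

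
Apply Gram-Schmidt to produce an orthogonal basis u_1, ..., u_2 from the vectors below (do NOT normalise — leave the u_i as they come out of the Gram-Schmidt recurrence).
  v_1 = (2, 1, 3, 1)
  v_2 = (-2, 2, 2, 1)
Orthogonal basis:
  u_1 = (2, 1, 3, 1)
  u_2 = (-8/3, 5/3, 1, 2/3)

Apply the Gram-Schmidt recurrence
  u_1 = v_1
  u_i = v_i − Σ_{j<i} ((v_i · u_j) / (u_j · u_j)) · u_j.

Step by step this gives:
  u_1 = (2, 1, 3, 1)
  u_2 = (-8/3, 5/3, 1, 2/3)

Orthogonality check:
  u_2 · u_1 = 0 (should be 0)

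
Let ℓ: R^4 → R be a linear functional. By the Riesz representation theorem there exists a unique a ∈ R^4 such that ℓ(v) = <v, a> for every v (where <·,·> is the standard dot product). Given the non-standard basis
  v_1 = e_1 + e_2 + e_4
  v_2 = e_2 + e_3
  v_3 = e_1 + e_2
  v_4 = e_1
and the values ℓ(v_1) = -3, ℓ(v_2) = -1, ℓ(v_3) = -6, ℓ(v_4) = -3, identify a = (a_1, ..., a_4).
a = (-3, -3, 2, 3)

Write a = (a_1, ..., a_4) in the standard basis. For each basis vector v_i, ℓ(v_i) = <v_i, a> is a linear equation in the a_j's. Collect the n equations into a matrix system V a = ℓ, where row i of V is v_i (expressed in the standard basis). Since V is invertible (lower-triangular with 1s on the diagonal, up to permutation), solve by back-substitution:
  V =
[[1, 1, 0, 1],
 [0, 1, 1, 0],
 [1, 1, 0, 0],
 [1, 0, 0, 0]]
  V a = (-3, -1, -6, -3)
Solving gives a = (-3, -3, 2, 3).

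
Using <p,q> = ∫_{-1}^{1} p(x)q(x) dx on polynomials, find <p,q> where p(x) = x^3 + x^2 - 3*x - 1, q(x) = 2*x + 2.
<p,q> = -88/15

Expand the product: p(x)·q(x) = 2*x^4 + 4*x^3 - 4*x^2 - 8*x - 2.
∫_{-1}^{1} of each monomial x^k gives [2/(k+1) if k even, 0 if k odd]. Integrating term-by-term (or equivalently evaluating the antiderivative F(x) = 2*x^5/5 + x^4 - 4*x^3/3 - 4*x^2 - 2*x at the endpoints):
  F(1) − F(−1) = -89/15 − (-1/15) = -88/15.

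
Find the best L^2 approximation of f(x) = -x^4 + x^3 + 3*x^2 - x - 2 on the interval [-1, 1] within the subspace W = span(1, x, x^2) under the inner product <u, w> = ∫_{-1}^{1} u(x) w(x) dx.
g(x) = 15*x^2/7 - 2*x/5 - 67/35

The best approximation g ∈ W is the orthogonal projection of f onto W. Writing g = a_0 + a_1 x + a_2 x^2, the coefficients solve the normal equations G · a = b where
  G_{ij} = <φ_i, φ_j> and b_i = <f, φ_i>, with φ_0 = 1, φ_1 = x, φ_2 = x^2.
G =
  [2, 0, 2/3]
  [0, 2/3, 0]
  [2/3, 0, 2/5],
b = (-12/5, -4/15, -44/105).
Solving gives a_0 = -67/35, a_1 = -2/5, a_2 = 15/7, so
  g(x) = 15*x^2/7 - 2*x/5 - 67/35.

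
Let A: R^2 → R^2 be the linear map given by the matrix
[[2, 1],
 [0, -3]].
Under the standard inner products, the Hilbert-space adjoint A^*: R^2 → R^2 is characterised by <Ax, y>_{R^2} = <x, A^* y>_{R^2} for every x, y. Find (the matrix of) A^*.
A^* = A^T =
[[2, 0],
 [1, -3]]

For real matrices with standard dot products, the defining identity <Ax, y> = <x, A^* y> gives (Ax)^T y = x^T (A^*) y, i.e. x^T A^T y = x^T (A^*) y. Since this holds for all x, y, we must have A^* = A^T. Therefore
A^* =
[[2, 0],
 [1, -3]].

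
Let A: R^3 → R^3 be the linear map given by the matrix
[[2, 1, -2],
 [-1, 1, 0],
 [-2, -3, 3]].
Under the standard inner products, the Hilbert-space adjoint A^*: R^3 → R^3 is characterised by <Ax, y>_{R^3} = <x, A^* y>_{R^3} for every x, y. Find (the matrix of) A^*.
A^* = A^T =
[[2, -1, -2],
 [1, 1, -3],
 [-2, 0, 3]]

For real matrices with standard dot products, the defining identity <Ax, y> = <x, A^* y> gives (Ax)^T y = x^T (A^*) y, i.e. x^T A^T y = x^T (A^*) y. Since this holds for all x, y, we must have A^* = A^T. Therefore
A^* =
[[2, -1, -2],
 [1, 1, -3],
 [-2, 0, 3]].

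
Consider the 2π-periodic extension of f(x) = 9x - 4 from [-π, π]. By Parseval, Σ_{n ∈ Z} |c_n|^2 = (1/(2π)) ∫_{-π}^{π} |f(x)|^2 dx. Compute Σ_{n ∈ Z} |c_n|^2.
Σ |c_n|^2 = 27π^2 + 16

Expand and integrate term by term over [-π, π]:
  ∫ (9x)^2 dx = 81·(2π^3/3); ∫ 2·9·(-4)·x dx = 0 (odd integrand); ∫ (-4)^2 dx = 16·2π.
So (1/(2π)) ∫_{-π}^{π} (9x - 4)^2 dx = 81π^2/3 + 16 = 27π^2 + 16.
Parseval ⇒ Σ |c_n|^2 = 27π^2 + 16.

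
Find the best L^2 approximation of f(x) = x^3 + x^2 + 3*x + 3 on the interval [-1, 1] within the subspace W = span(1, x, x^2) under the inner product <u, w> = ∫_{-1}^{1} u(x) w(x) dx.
g(x) = x^2 + 18*x/5 + 3

The best approximation g ∈ W is the orthogonal projection of f onto W. Writing g = a_0 + a_1 x + a_2 x^2, the coefficients solve the normal equations G · a = b where
  G_{ij} = <φ_i, φ_j> and b_i = <f, φ_i>, with φ_0 = 1, φ_1 = x, φ_2 = x^2.
G =
  [2, 0, 2/3]
  [0, 2/3, 0]
  [2/3, 0, 2/5],
b = (20/3, 12/5, 12/5).
Solving gives a_0 = 3, a_1 = 18/5, a_2 = 1, so
  g(x) = x^2 + 18*x/5 + 3.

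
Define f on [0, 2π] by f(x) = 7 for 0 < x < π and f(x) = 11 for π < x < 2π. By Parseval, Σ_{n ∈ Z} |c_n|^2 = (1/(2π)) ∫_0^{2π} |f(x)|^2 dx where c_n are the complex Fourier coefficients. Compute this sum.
Σ |c_n|^2 = 85

Parseval equates the L^2 energy of f (normalised by 1/(2π)) with the ℓ^2 sum of its Fourier coefficients: (1/(2π)) ∫_0^{2π} |f|^2 = Σ |c_n|^2.
Compute the left side: (1/(2π)) [∫_0^π 7^2 dx + ∫_π^{2π} 11^2 dx] = (1/(2π)) · (49π + 121π) = (49 + 121)/2 = 85.
So Σ_{n ∈ Z} |c_n|^2 = 85.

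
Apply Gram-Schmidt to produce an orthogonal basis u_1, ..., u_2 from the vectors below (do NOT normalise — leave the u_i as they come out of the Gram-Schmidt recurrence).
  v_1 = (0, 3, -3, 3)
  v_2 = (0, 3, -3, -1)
Orthogonal basis:
  u_1 = (0, 3, -3, 3)
  u_2 = (0, 4/3, -4/3, -8/3)

Apply the Gram-Schmidt recurrence
  u_1 = v_1
  u_i = v_i − Σ_{j<i} ((v_i · u_j) / (u_j · u_j)) · u_j.

Step by step this gives:
  u_1 = (0, 3, -3, 3)
  u_2 = (0, 4/3, -4/3, -8/3)

Orthogonality check:
  u_2 · u_1 = 0 (should be 0)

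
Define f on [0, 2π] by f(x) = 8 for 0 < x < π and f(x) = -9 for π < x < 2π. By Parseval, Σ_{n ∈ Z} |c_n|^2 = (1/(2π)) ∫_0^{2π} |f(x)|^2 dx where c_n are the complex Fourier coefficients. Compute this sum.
Σ |c_n|^2 = 145/2

Parseval equates the L^2 energy of f (normalised by 1/(2π)) with the ℓ^2 sum of its Fourier coefficients: (1/(2π)) ∫_0^{2π} |f|^2 = Σ |c_n|^2.
Compute the left side: (1/(2π)) [∫_0^π 8^2 dx + ∫_π^{2π} (-9)^2 dx] = (1/(2π)) · (64π + 81π) = (64 + 81)/2 = 145/2.
So Σ_{n ∈ Z} |c_n|^2 = 145/2.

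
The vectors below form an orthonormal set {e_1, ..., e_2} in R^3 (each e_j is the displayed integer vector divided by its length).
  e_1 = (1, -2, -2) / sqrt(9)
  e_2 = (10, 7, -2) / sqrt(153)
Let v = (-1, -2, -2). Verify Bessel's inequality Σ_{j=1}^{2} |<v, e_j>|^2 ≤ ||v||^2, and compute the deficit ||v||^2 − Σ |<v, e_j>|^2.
Σ |<v, e_j>|^2 = 137/17; ||v||^2 = 9; deficit = 16/17

Write each e_j = u_j / sqrt(<u_j, u_j>) where u_j is the displayed integer vector. Then <v, e_j> = <v, u_j> / sqrt(<u_j, u_j>), so |<v, e_j>|^2 = <v, u_j>^2 / <u_j, u_j>.
Coefficients: <v, e_1> = 7/sqrt(9), <v, e_2> = -20/sqrt(153).
Square and sum: Σ |<v, e_j>|^2 = 137/17.
Compute ||v||^2 = v·v = 9.
Deficit = 9 − 137/17 = 16/17 ≥ 0, confirming Bessel's inequality. (The deficit equals ||v − Σ <v,e_j> e_j||^2, the squared distance from v to span{e_j}.)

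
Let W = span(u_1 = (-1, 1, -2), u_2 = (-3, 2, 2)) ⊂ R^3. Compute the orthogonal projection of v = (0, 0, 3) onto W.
proj_W(v) = (-18/101, -24/101, 300/101)

Set up U = [u_1 | ... | u_2] ∈ R^(3×2). The projector onto W = col(U) is P = U (U^T U)^(-1) U^T.
Compute U^T U =
  [6, 1]
  [1, 17],
and U^T v = (-6, 6).
Solve U^T U · c = U^T v for the coefficients: c = (-108/101, 42/101). The projection is proj_W(v) = U c.
Check: (v - proj_W(v)) · u_1 = 0  (should be 0).
Check: (v - proj_W(v)) · u_2 = 0  (should be 0).
Result: proj_W(v) = (-18/101, -24/101, 300/101).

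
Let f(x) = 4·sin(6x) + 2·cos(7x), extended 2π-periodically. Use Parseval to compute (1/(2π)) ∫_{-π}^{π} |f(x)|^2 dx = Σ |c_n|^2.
Σ |c_n|^2 = 10

Expand |f|^2 and use orthogonality of {sin(nx), cos(mx)} on [-π, π]:
  ∫_{-π}^{π} sin(nx)^2 dx = π, ∫ cos(mx)^2 dx = π, and cross terms integrate to 0.
So ∫_{-π}^{π} f(x)^2 dx = 4^2 · π + 2^2 · π = (16 + 4)π.
Divide by 2π: (16 + 4)/2 = 10.
By Parseval, this equals Σ |c_n|^2.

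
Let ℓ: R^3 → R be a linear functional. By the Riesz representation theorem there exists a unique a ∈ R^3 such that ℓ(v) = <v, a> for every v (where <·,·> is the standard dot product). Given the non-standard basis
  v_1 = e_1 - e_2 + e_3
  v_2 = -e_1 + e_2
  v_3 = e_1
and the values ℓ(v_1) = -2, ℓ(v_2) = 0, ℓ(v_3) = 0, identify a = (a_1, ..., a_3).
a = (0, 0, -2)

Write a = (a_1, ..., a_3) in the standard basis. For each basis vector v_i, ℓ(v_i) = <v_i, a> is a linear equation in the a_j's. Collect the n equations into a matrix system V a = ℓ, where row i of V is v_i (expressed in the standard basis). Since V is invertible (lower-triangular with 1s on the diagonal, up to permutation), solve by back-substitution:
  V =
[[1, -1, 1],
 [-1, 1, 0],
 [1, 0, 0]]
  V a = (-2, 0, 0)
Solving gives a = (0, 0, -2).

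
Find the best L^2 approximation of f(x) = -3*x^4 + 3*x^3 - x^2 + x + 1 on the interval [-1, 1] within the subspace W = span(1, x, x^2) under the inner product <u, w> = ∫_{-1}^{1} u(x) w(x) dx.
g(x) = -25*x^2/7 + 14*x/5 + 44/35

The best approximation g ∈ W is the orthogonal projection of f onto W. Writing g = a_0 + a_1 x + a_2 x^2, the coefficients solve the normal equations G · a = b where
  G_{ij} = <φ_i, φ_j> and b_i = <f, φ_i>, with φ_0 = 1, φ_1 = x, φ_2 = x^2.
G =
  [2, 0, 2/3]
  [0, 2/3, 0]
  [2/3, 0, 2/5],
b = (2/15, 28/15, -62/105).
Solving gives a_0 = 44/35, a_1 = 14/5, a_2 = -25/7, so
  g(x) = -25*x^2/7 + 14*x/5 + 44/35.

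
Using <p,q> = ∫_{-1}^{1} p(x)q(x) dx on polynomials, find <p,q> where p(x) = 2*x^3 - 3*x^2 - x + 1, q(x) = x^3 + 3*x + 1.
<p,q> = 4/7

Expand the product: p(x)·q(x) = 2*x^6 - 3*x^5 + 5*x^4 - 6*x^3 - 6*x^2 + 2*x + 1.
∫_{-1}^{1} of each monomial x^k gives [2/(k+1) if k even, 0 if k odd]. Integrating term-by-term (or equivalently evaluating the antiderivative F(x) = 2*x^7/7 - x^6/2 + x^5 - 3*x^4/2 - 2*x^3 + x^2 + x at the endpoints):
  F(1) − F(−1) = -5/7 − (-9/7) = 4/7.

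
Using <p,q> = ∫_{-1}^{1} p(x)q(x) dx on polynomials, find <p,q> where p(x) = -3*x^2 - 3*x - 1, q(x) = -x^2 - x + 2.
<p,q> = -62/15

Expand the product: p(x)·q(x) = 3*x^4 + 6*x^3 - 2*x^2 - 5*x - 2.
∫_{-1}^{1} of each monomial x^k gives [2/(k+1) if k even, 0 if k odd]. Integrating term-by-term (or equivalently evaluating the antiderivative F(x) = 3*x^5/5 + 3*x^4/2 - 2*x^3/3 - 5*x^2/2 - 2*x at the endpoints):
  F(1) − F(−1) = -46/15 − (16/15) = -62/15.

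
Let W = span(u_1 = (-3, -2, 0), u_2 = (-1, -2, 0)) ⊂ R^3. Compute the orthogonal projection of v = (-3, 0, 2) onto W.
proj_W(v) = (-3, 0, 0)

Set up U = [u_1 | ... | u_2] ∈ R^(3×2). The projector onto W = col(U) is P = U (U^T U)^(-1) U^T.
Compute U^T U =
  [13, 7]
  [7, 5],
and U^T v = (9, 3).
Solve U^T U · c = U^T v for the coefficients: c = (3/2, -3/2). The projection is proj_W(v) = U c.
Check: (v - proj_W(v)) · u_1 = 0  (should be 0).
Check: (v - proj_W(v)) · u_2 = 0  (should be 0).
Result: proj_W(v) = (-3, 0, 0).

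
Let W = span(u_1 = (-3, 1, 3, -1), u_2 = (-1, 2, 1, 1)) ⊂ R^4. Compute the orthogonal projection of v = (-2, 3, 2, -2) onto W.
proj_W(v) = (-230/91, 145/91, 230/91, -22/91)

Set up U = [u_1 | ... | u_2] ∈ R^(4×2). The projector onto W = col(U) is P = U (U^T U)^(-1) U^T.
Compute U^T U =
  [20, 7]
  [7, 7],
and U^T v = (17, 8).
Solve U^T U · c = U^T v for the coefficients: c = (9/13, 41/91). The projection is proj_W(v) = U c.
Check: (v - proj_W(v)) · u_1 = 0  (should be 0).
Check: (v - proj_W(v)) · u_2 = 0  (should be 0).
Result: proj_W(v) = (-230/91, 145/91, 230/91, -22/91).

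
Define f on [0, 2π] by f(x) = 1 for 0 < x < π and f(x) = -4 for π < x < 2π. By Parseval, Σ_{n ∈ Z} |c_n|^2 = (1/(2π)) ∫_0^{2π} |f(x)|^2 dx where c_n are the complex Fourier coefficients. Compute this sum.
Σ |c_n|^2 = 17/2

Parseval equates the L^2 energy of f (normalised by 1/(2π)) with the ℓ^2 sum of its Fourier coefficients: (1/(2π)) ∫_0^{2π} |f|^2 = Σ |c_n|^2.
Compute the left side: (1/(2π)) [∫_0^π 1^2 dx + ∫_π^{2π} (-4)^2 dx] = (1/(2π)) · (1π + 16π) = (1 + 16)/2 = 17/2.
So Σ_{n ∈ Z} |c_n|^2 = 17/2.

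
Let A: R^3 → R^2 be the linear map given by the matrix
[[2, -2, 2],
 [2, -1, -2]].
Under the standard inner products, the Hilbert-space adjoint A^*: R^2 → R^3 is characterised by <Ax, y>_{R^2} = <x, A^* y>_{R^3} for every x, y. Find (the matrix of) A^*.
A^* = A^T =
[[2, 2],
 [-2, -1],
 [2, -2]]

For real matrices with standard dot products, the defining identity <Ax, y> = <x, A^* y> gives (Ax)^T y = x^T (A^*) y, i.e. x^T A^T y = x^T (A^*) y. Since this holds for all x, y, we must have A^* = A^T. Therefore
A^* =
[[2, 2],
 [-2, -1],
 [2, -2]].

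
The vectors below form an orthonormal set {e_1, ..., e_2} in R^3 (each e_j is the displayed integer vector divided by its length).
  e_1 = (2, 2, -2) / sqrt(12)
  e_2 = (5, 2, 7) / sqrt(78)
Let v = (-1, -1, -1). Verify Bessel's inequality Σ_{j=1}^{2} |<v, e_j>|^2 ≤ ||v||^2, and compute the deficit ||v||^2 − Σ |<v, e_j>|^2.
Σ |<v, e_j>|^2 = 37/13; ||v||^2 = 3; deficit = 2/13

Write each e_j = u_j / sqrt(<u_j, u_j>) where u_j is the displayed integer vector. Then <v, e_j> = <v, u_j> / sqrt(<u_j, u_j>), so |<v, e_j>|^2 = <v, u_j>^2 / <u_j, u_j>.
Coefficients: <v, e_1> = -2/sqrt(12), <v, e_2> = -14/sqrt(78).
Square and sum: Σ |<v, e_j>|^2 = 37/13.
Compute ||v||^2 = v·v = 3.
Deficit = 3 − 37/13 = 2/13 ≥ 0, confirming Bessel's inequality. (The deficit equals ||v − Σ <v,e_j> e_j||^2, the squared distance from v to span{e_j}.)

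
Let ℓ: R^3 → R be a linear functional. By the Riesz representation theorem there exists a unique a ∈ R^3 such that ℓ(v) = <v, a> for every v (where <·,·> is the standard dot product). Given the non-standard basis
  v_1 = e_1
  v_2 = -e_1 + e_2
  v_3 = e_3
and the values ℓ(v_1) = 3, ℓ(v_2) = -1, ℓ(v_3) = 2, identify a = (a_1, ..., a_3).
a = (3, 2, 2)

Write a = (a_1, ..., a_3) in the standard basis. For each basis vector v_i, ℓ(v_i) = <v_i, a> is a linear equation in the a_j's. Collect the n equations into a matrix system V a = ℓ, where row i of V is v_i (expressed in the standard basis). Since V is invertible (lower-triangular with 1s on the diagonal, up to permutation), solve by back-substitution:
  V =
[[1, 0, 0],
 [-1, 1, 0],
 [0, 0, 1]]
  V a = (3, -1, 2)
Solving gives a = (3, 2, 2).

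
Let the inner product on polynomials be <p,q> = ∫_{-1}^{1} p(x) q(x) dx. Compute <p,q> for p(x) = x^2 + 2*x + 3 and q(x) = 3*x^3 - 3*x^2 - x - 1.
<p,q> = -64/5

Expand the product: p(x)·q(x) = 3*x^5 + 3*x^4 + 2*x^3 - 12*x^2 - 5*x - 3.
∫_{-1}^{1} of each monomial x^k gives [2/(k+1) if k even, 0 if k odd]. Integrating term-by-term (or equivalently evaluating the antiderivative F(x) = x^6/2 + 3*x^5/5 + x^4/2 - 4*x^3 - 5*x^2/2 - 3*x at the endpoints):
  F(1) − F(−1) = -79/10 − (49/10) = -64/5.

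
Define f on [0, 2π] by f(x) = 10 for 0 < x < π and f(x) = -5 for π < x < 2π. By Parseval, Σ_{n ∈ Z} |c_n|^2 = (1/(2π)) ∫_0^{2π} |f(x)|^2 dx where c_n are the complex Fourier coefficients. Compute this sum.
Σ |c_n|^2 = 125/2

Parseval equates the L^2 energy of f (normalised by 1/(2π)) with the ℓ^2 sum of its Fourier coefficients: (1/(2π)) ∫_0^{2π} |f|^2 = Σ |c_n|^2.
Compute the left side: (1/(2π)) [∫_0^π 10^2 dx + ∫_π^{2π} (-5)^2 dx] = (1/(2π)) · (100π + 25π) = (100 + 25)/2 = 125/2.
So Σ_{n ∈ Z} |c_n|^2 = 125/2.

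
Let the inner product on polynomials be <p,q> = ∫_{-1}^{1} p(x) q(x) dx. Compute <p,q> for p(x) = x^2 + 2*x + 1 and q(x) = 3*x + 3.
<p,q> = 12

Expand the product: p(x)·q(x) = 3*x^3 + 9*x^2 + 9*x + 3.
∫_{-1}^{1} of each monomial x^k gives [2/(k+1) if k even, 0 if k odd]. Integrating term-by-term (or equivalently evaluating the antiderivative F(x) = 3*x^4/4 + 3*x^3 + 9*x^2/2 + 3*x at the endpoints):
  F(1) − F(−1) = 45/4 − (-3/4) = 12.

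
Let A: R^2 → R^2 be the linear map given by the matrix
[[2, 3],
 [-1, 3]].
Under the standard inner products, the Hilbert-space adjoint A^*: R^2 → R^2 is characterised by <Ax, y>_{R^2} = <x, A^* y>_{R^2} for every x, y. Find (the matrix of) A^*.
A^* = A^T =
[[2, -1],
 [3, 3]]

For real matrices with standard dot products, the defining identity <Ax, y> = <x, A^* y> gives (Ax)^T y = x^T (A^*) y, i.e. x^T A^T y = x^T (A^*) y. Since this holds for all x, y, we must have A^* = A^T. Therefore
A^* =
[[2, -1],
 [3, 3]].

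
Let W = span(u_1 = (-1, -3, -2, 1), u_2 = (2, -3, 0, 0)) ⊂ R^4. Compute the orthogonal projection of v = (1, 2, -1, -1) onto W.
proj_W(v) = (7/73, 102/73, 50/73, -25/73)

Set up U = [u_1 | ... | u_2] ∈ R^(4×2). The projector onto W = col(U) is P = U (U^T U)^(-1) U^T.
Compute U^T U =
  [15, 7]
  [7, 13],
and U^T v = (-6, -4).
Solve U^T U · c = U^T v for the coefficients: c = (-25/73, -9/73). The projection is proj_W(v) = U c.
Check: (v - proj_W(v)) · u_1 = 0  (should be 0).
Check: (v - proj_W(v)) · u_2 = 0  (should be 0).
Result: proj_W(v) = (7/73, 102/73, 50/73, -25/73).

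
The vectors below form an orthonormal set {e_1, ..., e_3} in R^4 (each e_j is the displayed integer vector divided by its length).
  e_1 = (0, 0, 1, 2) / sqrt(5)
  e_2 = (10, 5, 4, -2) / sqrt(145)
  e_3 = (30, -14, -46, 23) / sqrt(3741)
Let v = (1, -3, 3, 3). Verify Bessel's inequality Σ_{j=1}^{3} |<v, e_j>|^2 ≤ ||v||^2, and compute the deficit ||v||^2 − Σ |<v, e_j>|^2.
Σ |<v, e_j>|^2 = 697/43; ||v||^2 = 28; deficit = 507/43

Write each e_j = u_j / sqrt(<u_j, u_j>) where u_j is the displayed integer vector. Then <v, e_j> = <v, u_j> / sqrt(<u_j, u_j>), so |<v, e_j>|^2 = <v, u_j>^2 / <u_j, u_j>.
Coefficients: <v, e_1> = 9/sqrt(5), <v, e_2> = 1/sqrt(145), <v, e_3> = 3/sqrt(3741).
Square and sum: Σ |<v, e_j>|^2 = 697/43.
Compute ||v||^2 = v·v = 28.
Deficit = 28 − 697/43 = 507/43 ≥ 0, confirming Bessel's inequality. (The deficit equals ||v − Σ <v,e_j> e_j||^2, the squared distance from v to span{e_j}.)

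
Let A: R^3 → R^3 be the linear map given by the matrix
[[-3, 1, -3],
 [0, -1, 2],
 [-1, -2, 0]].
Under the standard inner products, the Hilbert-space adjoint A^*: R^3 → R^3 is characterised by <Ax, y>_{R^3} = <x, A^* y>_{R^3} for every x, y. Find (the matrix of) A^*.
A^* = A^T =
[[-3, 0, -1],
 [1, -1, -2],
 [-3, 2, 0]]

For real matrices with standard dot products, the defining identity <Ax, y> = <x, A^* y> gives (Ax)^T y = x^T (A^*) y, i.e. x^T A^T y = x^T (A^*) y. Since this holds for all x, y, we must have A^* = A^T. Therefore
A^* =
[[-3, 0, -1],
 [1, -1, -2],
 [-3, 2, 0]].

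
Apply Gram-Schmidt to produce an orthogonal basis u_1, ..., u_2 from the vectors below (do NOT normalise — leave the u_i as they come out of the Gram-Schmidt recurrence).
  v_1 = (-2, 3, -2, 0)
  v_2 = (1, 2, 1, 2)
Orthogonal basis:
  u_1 = (-2, 3, -2, 0)
  u_2 = (21/17, 28/17, 21/17, 2)

Apply the Gram-Schmidt recurrence
  u_1 = v_1
  u_i = v_i − Σ_{j<i} ((v_i · u_j) / (u_j · u_j)) · u_j.

Step by step this gives:
  u_1 = (-2, 3, -2, 0)
  u_2 = (21/17, 28/17, 21/17, 2)

Orthogonality check:
  u_2 · u_1 = 0 (should be 0)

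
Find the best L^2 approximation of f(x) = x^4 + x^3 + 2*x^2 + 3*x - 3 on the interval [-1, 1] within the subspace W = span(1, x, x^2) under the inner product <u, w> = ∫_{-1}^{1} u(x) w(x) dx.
g(x) = 20*x^2/7 + 18*x/5 - 108/35

The best approximation g ∈ W is the orthogonal projection of f onto W. Writing g = a_0 + a_1 x + a_2 x^2, the coefficients solve the normal equations G · a = b where
  G_{ij} = <φ_i, φ_j> and b_i = <f, φ_i>, with φ_0 = 1, φ_1 = x, φ_2 = x^2.
G =
  [2, 0, 2/3]
  [0, 2/3, 0]
  [2/3, 0, 2/5],
b = (-64/15, 12/5, -32/35).
Solving gives a_0 = -108/35, a_1 = 18/5, a_2 = 20/7, so
  g(x) = 20*x^2/7 + 18*x/5 - 108/35.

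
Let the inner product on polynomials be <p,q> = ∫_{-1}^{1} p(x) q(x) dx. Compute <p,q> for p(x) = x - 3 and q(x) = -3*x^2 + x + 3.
<p,q> = -34/3

Expand the product: p(x)·q(x) = -3*x^3 + 10*x^2 - 9.
∫_{-1}^{1} of each monomial x^k gives [2/(k+1) if k even, 0 if k odd]. Integrating term-by-term (or equivalently evaluating the antiderivative F(x) = -3*x^4/4 + 10*x^3/3 - 9*x at the endpoints):
  F(1) − F(−1) = -77/12 − (59/12) = -34/3.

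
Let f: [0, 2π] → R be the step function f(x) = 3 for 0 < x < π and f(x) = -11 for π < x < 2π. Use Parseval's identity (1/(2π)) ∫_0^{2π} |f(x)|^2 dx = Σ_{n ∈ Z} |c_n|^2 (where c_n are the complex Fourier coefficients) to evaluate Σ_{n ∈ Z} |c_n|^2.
Σ |c_n|^2 = 65

Parseval equates the L^2 energy of f (normalised by 1/(2π)) with the ℓ^2 sum of its Fourier coefficients: (1/(2π)) ∫_0^{2π} |f|^2 = Σ |c_n|^2.
Compute the left side: (1/(2π)) [∫_0^π 3^2 dx + ∫_π^{2π} (-11)^2 dx] = (1/(2π)) · (9π + 121π) = (9 + 121)/2 = 65.
So Σ_{n ∈ Z} |c_n|^2 = 65.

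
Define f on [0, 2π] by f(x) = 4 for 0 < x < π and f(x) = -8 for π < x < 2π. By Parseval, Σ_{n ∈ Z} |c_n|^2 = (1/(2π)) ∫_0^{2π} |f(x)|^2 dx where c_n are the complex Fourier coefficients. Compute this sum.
Σ |c_n|^2 = 40

Parseval equates the L^2 energy of f (normalised by 1/(2π)) with the ℓ^2 sum of its Fourier coefficients: (1/(2π)) ∫_0^{2π} |f|^2 = Σ |c_n|^2.
Compute the left side: (1/(2π)) [∫_0^π 4^2 dx + ∫_π^{2π} (-8)^2 dx] = (1/(2π)) · (16π + 64π) = (16 + 64)/2 = 40.
So Σ_{n ∈ Z} |c_n|^2 = 40.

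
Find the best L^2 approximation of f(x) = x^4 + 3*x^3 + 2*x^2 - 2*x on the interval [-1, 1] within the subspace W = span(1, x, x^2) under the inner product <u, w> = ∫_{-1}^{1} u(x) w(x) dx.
g(x) = 20*x^2/7 - x/5 - 3/35

The best approximation g ∈ W is the orthogonal projection of f onto W. Writing g = a_0 + a_1 x + a_2 x^2, the coefficients solve the normal equations G · a = b where
  G_{ij} = <φ_i, φ_j> and b_i = <f, φ_i>, with φ_0 = 1, φ_1 = x, φ_2 = x^2.
G =
  [2, 0, 2/3]
  [0, 2/3, 0]
  [2/3, 0, 2/5],
b = (26/15, -2/15, 38/35).
Solving gives a_0 = -3/35, a_1 = -1/5, a_2 = 20/7, so
  g(x) = 20*x^2/7 - x/5 - 3/35.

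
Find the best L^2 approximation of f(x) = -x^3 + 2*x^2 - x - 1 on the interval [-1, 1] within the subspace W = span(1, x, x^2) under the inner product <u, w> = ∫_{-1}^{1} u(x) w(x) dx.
g(x) = 2*x^2 - 8*x/5 - 1

The best approximation g ∈ W is the orthogonal projection of f onto W. Writing g = a_0 + a_1 x + a_2 x^2, the coefficients solve the normal equations G · a = b where
  G_{ij} = <φ_i, φ_j> and b_i = <f, φ_i>, with φ_0 = 1, φ_1 = x, φ_2 = x^2.
G =
  [2, 0, 2/3]
  [0, 2/3, 0]
  [2/3, 0, 2/5],
b = (-2/3, -16/15, 2/15).
Solving gives a_0 = -1, a_1 = -8/5, a_2 = 2, so
  g(x) = 2*x^2 - 8*x/5 - 1.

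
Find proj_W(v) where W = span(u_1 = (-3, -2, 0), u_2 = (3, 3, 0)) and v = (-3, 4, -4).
proj_W(v) = (-3, 4, 0)

Set up U = [u_1 | ... | u_2] ∈ R^(3×2). The projector onto W = col(U) is P = U (U^T U)^(-1) U^T.
Compute U^T U =
  [13, -15]
  [-15, 18],
and U^T v = (1, 3).
Solve U^T U · c = U^T v for the coefficients: c = (7, 6). The projection is proj_W(v) = U c.
Check: (v - proj_W(v)) · u_1 = 0  (should be 0).
Check: (v - proj_W(v)) · u_2 = 0  (should be 0).
Result: proj_W(v) = (-3, 4, 0).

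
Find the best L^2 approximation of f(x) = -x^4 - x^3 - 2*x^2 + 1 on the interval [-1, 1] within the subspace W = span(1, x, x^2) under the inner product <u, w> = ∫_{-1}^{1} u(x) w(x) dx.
g(x) = -20*x^2/7 - 3*x/5 + 38/35

The best approximation g ∈ W is the orthogonal projection of f onto W. Writing g = a_0 + a_1 x + a_2 x^2, the coefficients solve the normal equations G · a = b where
  G_{ij} = <φ_i, φ_j> and b_i = <f, φ_i>, with φ_0 = 1, φ_1 = x, φ_2 = x^2.
G =
  [2, 0, 2/3]
  [0, 2/3, 0]
  [2/3, 0, 2/5],
b = (4/15, -2/5, -44/105).
Solving gives a_0 = 38/35, a_1 = -3/5, a_2 = -20/7, so
  g(x) = -20*x^2/7 - 3*x/5 + 38/35.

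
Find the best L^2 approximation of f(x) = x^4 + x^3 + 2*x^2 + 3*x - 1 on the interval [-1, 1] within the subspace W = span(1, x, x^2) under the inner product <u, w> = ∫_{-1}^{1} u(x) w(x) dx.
g(x) = 20*x^2/7 + 18*x/5 - 38/35

The best approximation g ∈ W is the orthogonal projection of f onto W. Writing g = a_0 + a_1 x + a_2 x^2, the coefficients solve the normal equations G · a = b where
  G_{ij} = <φ_i, φ_j> and b_i = <f, φ_i>, with φ_0 = 1, φ_1 = x, φ_2 = x^2.
G =
  [2, 0, 2/3]
  [0, 2/3, 0]
  [2/3, 0, 2/5],
b = (-4/15, 12/5, 44/105).
Solving gives a_0 = -38/35, a_1 = 18/5, a_2 = 20/7, so
  g(x) = 20*x^2/7 + 18*x/5 - 38/35.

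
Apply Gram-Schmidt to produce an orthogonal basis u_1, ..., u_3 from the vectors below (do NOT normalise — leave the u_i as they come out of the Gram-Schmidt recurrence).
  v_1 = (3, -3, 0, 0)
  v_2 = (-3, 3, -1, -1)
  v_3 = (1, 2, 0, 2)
Orthogonal basis:
  u_1 = (3, -3, 0, 0)
  u_2 = (0, 0, -1, -1)
  u_3 = (3/2, 3/2, -1, 1)

Apply the Gram-Schmidt recurrence
  u_1 = v_1
  u_i = v_i − Σ_{j<i} ((v_i · u_j) / (u_j · u_j)) · u_j.

Step by step this gives:
  u_1 = (3, -3, 0, 0)
  u_2 = (0, 0, -1, -1)
  u_3 = (3/2, 3/2, -1, 1)

Orthogonality check:
  u_2 · u_1 = 0 (should be 0)
  u_3 · u_1 = 0 (should be 0)
  u_3 · u_2 = 0 (should be 0)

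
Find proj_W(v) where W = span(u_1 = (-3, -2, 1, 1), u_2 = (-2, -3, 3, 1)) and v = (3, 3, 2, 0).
proj_W(v) = (319/89, 91/89, 64/89, -82/89)

Set up U = [u_1 | ... | u_2] ∈ R^(4×2). The projector onto W = col(U) is P = U (U^T U)^(-1) U^T.
Compute U^T U =
  [15, 16]
  [16, 23],
and U^T v = (-13, -9).
Solve U^T U · c = U^T v for the coefficients: c = (-155/89, 73/89). The projection is proj_W(v) = U c.
Check: (v - proj_W(v)) · u_1 = 0  (should be 0).
Check: (v - proj_W(v)) · u_2 = 0  (should be 0).
Result: proj_W(v) = (319/89, 91/89, 64/89, -82/89).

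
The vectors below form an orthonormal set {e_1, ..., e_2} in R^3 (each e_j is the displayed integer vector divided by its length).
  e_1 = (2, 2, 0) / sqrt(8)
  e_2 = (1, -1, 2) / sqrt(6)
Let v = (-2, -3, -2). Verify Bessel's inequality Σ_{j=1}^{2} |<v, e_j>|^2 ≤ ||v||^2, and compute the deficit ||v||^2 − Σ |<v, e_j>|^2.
Σ |<v, e_j>|^2 = 14; ||v||^2 = 17; deficit = 3

Write each e_j = u_j / sqrt(<u_j, u_j>) where u_j is the displayed integer vector. Then <v, e_j> = <v, u_j> / sqrt(<u_j, u_j>), so |<v, e_j>|^2 = <v, u_j>^2 / <u_j, u_j>.
Coefficients: <v, e_1> = -10/sqrt(8), <v, e_2> = -3/sqrt(6).
Square and sum: Σ |<v, e_j>|^2 = 14.
Compute ||v||^2 = v·v = 17.
Deficit = 17 − 14 = 3 ≥ 0, confirming Bessel's inequality. (The deficit equals ||v − Σ <v,e_j> e_j||^2, the squared distance from v to span{e_j}.)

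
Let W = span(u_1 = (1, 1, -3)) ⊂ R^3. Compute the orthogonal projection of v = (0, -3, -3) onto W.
proj_W(v) = (6/11, 6/11, -18/11)

Set up U = [u_1 | ... | u_1] ∈ R^(3×1). The projector onto W = col(U) is P = U (U^T U)^(-1) U^T.
Compute U^T U =
  [11],
and U^T v = (6).
Solve U^T U · c = U^T v for the coefficients: c = (6/11). The projection is proj_W(v) = U c.
Check: (v - proj_W(v)) · u_1 = 0  (should be 0).
Result: proj_W(v) = (6/11, 6/11, -18/11).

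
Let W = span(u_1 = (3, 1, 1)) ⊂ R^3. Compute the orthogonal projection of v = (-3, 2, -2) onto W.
proj_W(v) = (-27/11, -9/11, -9/11)

Set up U = [u_1 | ... | u_1] ∈ R^(3×1). The projector onto W = col(U) is P = U (U^T U)^(-1) U^T.
Compute U^T U =
  [11],
and U^T v = (-9).
Solve U^T U · c = U^T v for the coefficients: c = (-9/11). The projection is proj_W(v) = U c.
Check: (v - proj_W(v)) · u_1 = 0  (should be 0).
Result: proj_W(v) = (-27/11, -9/11, -9/11).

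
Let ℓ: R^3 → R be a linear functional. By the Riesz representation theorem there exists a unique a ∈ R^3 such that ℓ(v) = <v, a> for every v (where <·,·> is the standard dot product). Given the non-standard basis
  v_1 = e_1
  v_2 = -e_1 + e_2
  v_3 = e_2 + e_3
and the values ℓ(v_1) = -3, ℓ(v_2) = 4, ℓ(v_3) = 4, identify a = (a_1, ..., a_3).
a = (-3, 1, 3)

Write a = (a_1, ..., a_3) in the standard basis. For each basis vector v_i, ℓ(v_i) = <v_i, a> is a linear equation in the a_j's. Collect the n equations into a matrix system V a = ℓ, where row i of V is v_i (expressed in the standard basis). Since V is invertible (lower-triangular with 1s on the diagonal, up to permutation), solve by back-substitution:
  V =
[[1, 0, 0],
 [-1, 1, 0],
 [0, 1, 1]]
  V a = (-3, 4, 4)
Solving gives a = (-3, 1, 3).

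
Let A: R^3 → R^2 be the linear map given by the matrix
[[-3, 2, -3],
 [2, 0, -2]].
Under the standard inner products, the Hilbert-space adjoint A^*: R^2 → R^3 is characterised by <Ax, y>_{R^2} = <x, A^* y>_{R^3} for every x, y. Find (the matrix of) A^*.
A^* = A^T =
[[-3, 2],
 [2, 0],
 [-3, -2]]

For real matrices with standard dot products, the defining identity <Ax, y> = <x, A^* y> gives (Ax)^T y = x^T (A^*) y, i.e. x^T A^T y = x^T (A^*) y. Since this holds for all x, y, we must have A^* = A^T. Therefore
A^* =
[[-3, 2],
 [2, 0],
 [-3, -2]].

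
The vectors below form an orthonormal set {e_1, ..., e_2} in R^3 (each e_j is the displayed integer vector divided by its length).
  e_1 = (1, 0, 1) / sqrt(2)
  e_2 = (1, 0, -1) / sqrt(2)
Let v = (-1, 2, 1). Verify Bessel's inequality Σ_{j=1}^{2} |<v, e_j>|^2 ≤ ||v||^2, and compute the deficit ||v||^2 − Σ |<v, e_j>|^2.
Σ |<v, e_j>|^2 = 2; ||v||^2 = 6; deficit = 4

Write each e_j = u_j / sqrt(<u_j, u_j>) where u_j is the displayed integer vector. Then <v, e_j> = <v, u_j> / sqrt(<u_j, u_j>), so |<v, e_j>|^2 = <v, u_j>^2 / <u_j, u_j>.
Coefficients: <v, e_1> = 0/sqrt(2), <v, e_2> = -2/sqrt(2).
Square and sum: Σ |<v, e_j>|^2 = 2.
Compute ||v||^2 = v·v = 6.
Deficit = 6 − 2 = 4 ≥ 0, confirming Bessel's inequality. (The deficit equals ||v − Σ <v,e_j> e_j||^2, the squared distance from v to span{e_j}.)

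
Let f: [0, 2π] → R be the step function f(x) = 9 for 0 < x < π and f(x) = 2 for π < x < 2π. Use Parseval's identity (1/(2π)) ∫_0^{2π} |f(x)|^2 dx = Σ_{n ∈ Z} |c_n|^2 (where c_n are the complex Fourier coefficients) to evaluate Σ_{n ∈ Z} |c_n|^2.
Σ |c_n|^2 = 85/2

Parseval equates the L^2 energy of f (normalised by 1/(2π)) with the ℓ^2 sum of its Fourier coefficients: (1/(2π)) ∫_0^{2π} |f|^2 = Σ |c_n|^2.
Compute the left side: (1/(2π)) [∫_0^π 9^2 dx + ∫_π^{2π} 2^2 dx] = (1/(2π)) · (81π + 4π) = (81 + 4)/2 = 85/2.
So Σ_{n ∈ Z} |c_n|^2 = 85/2.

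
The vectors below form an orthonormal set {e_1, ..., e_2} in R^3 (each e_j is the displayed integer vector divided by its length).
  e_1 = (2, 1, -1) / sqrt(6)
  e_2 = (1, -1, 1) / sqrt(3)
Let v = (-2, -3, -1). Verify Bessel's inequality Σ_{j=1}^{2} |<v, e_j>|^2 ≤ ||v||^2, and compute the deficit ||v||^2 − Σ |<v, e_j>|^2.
Σ |<v, e_j>|^2 = 6; ||v||^2 = 14; deficit = 8

Write each e_j = u_j / sqrt(<u_j, u_j>) where u_j is the displayed integer vector. Then <v, e_j> = <v, u_j> / sqrt(<u_j, u_j>), so |<v, e_j>|^2 = <v, u_j>^2 / <u_j, u_j>.
Coefficients: <v, e_1> = -6/sqrt(6), <v, e_2> = 0/sqrt(3).
Square and sum: Σ |<v, e_j>|^2 = 6.
Compute ||v||^2 = v·v = 14.
Deficit = 14 − 6 = 8 ≥ 0, confirming Bessel's inequality. (The deficit equals ||v − Σ <v,e_j> e_j||^2, the squared distance from v to span{e_j}.)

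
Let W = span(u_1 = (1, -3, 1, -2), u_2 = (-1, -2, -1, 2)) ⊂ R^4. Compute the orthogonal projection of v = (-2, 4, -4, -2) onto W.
proj_W(v) = (-1/3, 4, -1/3, 2/3)

Set up U = [u_1 | ... | u_2] ∈ R^(4×2). The projector onto W = col(U) is P = U (U^T U)^(-1) U^T.
Compute U^T U =
  [15, 0]
  [0, 10],
and U^T v = (-14, -6).
Solve U^T U · c = U^T v for the coefficients: c = (-14/15, -3/5). The projection is proj_W(v) = U c.
Check: (v - proj_W(v)) · u_1 = 0  (should be 0).
Check: (v - proj_W(v)) · u_2 = 0  (should be 0).
Result: proj_W(v) = (-1/3, 4, -1/3, 2/3).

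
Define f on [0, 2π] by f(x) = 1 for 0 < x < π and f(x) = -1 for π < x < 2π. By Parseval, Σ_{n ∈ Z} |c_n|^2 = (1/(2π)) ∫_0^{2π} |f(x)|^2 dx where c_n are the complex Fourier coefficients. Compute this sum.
Σ |c_n|^2 = 1

Parseval equates the L^2 energy of f (normalised by 1/(2π)) with the ℓ^2 sum of its Fourier coefficients: (1/(2π)) ∫_0^{2π} |f|^2 = Σ |c_n|^2.
Compute the left side: (1/(2π)) [∫_0^π 1^2 dx + ∫_π^{2π} (-1)^2 dx] = (1/(2π)) · (1π + 1π) = (1 + 1)/2 = 1.
So Σ_{n ∈ Z} |c_n|^2 = 1.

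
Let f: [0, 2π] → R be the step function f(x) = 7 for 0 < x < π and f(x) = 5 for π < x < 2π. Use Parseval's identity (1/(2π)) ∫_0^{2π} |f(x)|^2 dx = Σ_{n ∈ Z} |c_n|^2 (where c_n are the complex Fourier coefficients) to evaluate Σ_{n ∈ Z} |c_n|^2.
Σ |c_n|^2 = 37

Parseval equates the L^2 energy of f (normalised by 1/(2π)) with the ℓ^2 sum of its Fourier coefficients: (1/(2π)) ∫_0^{2π} |f|^2 = Σ |c_n|^2.
Compute the left side: (1/(2π)) [∫_0^π 7^2 dx + ∫_π^{2π} 5^2 dx] = (1/(2π)) · (49π + 25π) = (49 + 25)/2 = 37.
So Σ_{n ∈ Z} |c_n|^2 = 37.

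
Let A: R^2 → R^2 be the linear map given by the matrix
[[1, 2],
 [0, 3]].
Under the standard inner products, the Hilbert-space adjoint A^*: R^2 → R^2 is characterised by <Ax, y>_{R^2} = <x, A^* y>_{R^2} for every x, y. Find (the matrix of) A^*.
A^* = A^T =
[[1, 0],
 [2, 3]]

For real matrices with standard dot products, the defining identity <Ax, y> = <x, A^* y> gives (Ax)^T y = x^T (A^*) y, i.e. x^T A^T y = x^T (A^*) y. Since this holds for all x, y, we must have A^* = A^T. Therefore
A^* =
[[1, 0],
 [2, 3]].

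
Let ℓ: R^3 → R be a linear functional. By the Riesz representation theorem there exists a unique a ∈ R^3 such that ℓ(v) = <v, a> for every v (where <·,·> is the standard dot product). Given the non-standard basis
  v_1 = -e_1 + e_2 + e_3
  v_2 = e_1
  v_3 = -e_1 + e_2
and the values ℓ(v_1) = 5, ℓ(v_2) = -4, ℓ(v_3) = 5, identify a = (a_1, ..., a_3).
a = (-4, 1, 0)

Write a = (a_1, ..., a_3) in the standard basis. For each basis vector v_i, ℓ(v_i) = <v_i, a> is a linear equation in the a_j's. Collect the n equations into a matrix system V a = ℓ, where row i of V is v_i (expressed in the standard basis). Since V is invertible (lower-triangular with 1s on the diagonal, up to permutation), solve by back-substitution:
  V =
[[-1, 1, 1],
 [1, 0, 0],
 [-1, 1, 0]]
  V a = (5, -4, 5)
Solving gives a = (-4, 1, 0).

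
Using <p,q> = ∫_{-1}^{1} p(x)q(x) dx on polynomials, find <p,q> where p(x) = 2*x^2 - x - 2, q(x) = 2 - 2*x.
<p,q> = -4

Expand the product: p(x)·q(x) = -4*x^3 + 6*x^2 + 2*x - 4.
∫_{-1}^{1} of each monomial x^k gives [2/(k+1) if k even, 0 if k odd]. Integrating term-by-term (or equivalently evaluating the antiderivative F(x) = -x^4 + 2*x^3 + x^2 - 4*x at the endpoints):
  F(1) − F(−1) = -2 − (2) = -4.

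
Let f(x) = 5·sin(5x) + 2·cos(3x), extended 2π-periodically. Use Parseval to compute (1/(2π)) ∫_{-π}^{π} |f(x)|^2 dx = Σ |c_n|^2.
Σ |c_n|^2 = 29/2

Expand |f|^2 and use orthogonality of {sin(nx), cos(mx)} on [-π, π]:
  ∫_{-π}^{π} sin(nx)^2 dx = π, ∫ cos(mx)^2 dx = π, and cross terms integrate to 0.
So ∫_{-π}^{π} f(x)^2 dx = 5^2 · π + 2^2 · π = (25 + 4)π.
Divide by 2π: (25 + 4)/2 = 29/2.
By Parseval, this equals Σ |c_n|^2.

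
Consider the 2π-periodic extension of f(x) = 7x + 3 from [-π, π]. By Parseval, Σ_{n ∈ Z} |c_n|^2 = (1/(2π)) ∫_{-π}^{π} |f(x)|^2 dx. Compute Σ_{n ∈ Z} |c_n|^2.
Σ |c_n|^2 = 49π^2/3 + 9

Expand and integrate term by term over [-π, π]:
  ∫ (7x)^2 dx = 49·(2π^3/3); ∫ 2·7·(3)·x dx = 0 (odd integrand); ∫ 3^2 dx = 9·2π.
So (1/(2π)) ∫_{-π}^{π} (7x + 3)^2 dx = 49π^2/3 + 9 = 49π^2/3 + 9.
Parseval ⇒ Σ |c_n|^2 = 49π^2/3 + 9.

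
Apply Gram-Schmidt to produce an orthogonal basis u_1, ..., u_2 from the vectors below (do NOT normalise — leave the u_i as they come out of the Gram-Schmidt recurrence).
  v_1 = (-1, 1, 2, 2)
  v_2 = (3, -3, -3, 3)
Orthogonal basis:
  u_1 = (-1, 1, 2, 2)
  u_2 = (12/5, -12/5, -9/5, 21/5)

Apply the Gram-Schmidt recurrence
  u_1 = v_1
  u_i = v_i − Σ_{j<i} ((v_i · u_j) / (u_j · u_j)) · u_j.

Step by step this gives:
  u_1 = (-1, 1, 2, 2)
  u_2 = (12/5, -12/5, -9/5, 21/5)

Orthogonality check:
  u_2 · u_1 = 0 (should be 0)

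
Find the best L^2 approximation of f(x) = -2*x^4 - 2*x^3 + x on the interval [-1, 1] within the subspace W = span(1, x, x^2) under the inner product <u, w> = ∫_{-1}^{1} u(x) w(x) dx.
g(x) = -12*x^2/7 - x/5 + 6/35

The best approximation g ∈ W is the orthogonal projection of f onto W. Writing g = a_0 + a_1 x + a_2 x^2, the coefficients solve the normal equations G · a = b where
  G_{ij} = <φ_i, φ_j> and b_i = <f, φ_i>, with φ_0 = 1, φ_1 = x, φ_2 = x^2.
G =
  [2, 0, 2/3]
  [0, 2/3, 0]
  [2/3, 0, 2/5],
b = (-4/5, -2/15, -4/7).
Solving gives a_0 = 6/35, a_1 = -1/5, a_2 = -12/7, so
  g(x) = -12*x^2/7 - x/5 + 6/35.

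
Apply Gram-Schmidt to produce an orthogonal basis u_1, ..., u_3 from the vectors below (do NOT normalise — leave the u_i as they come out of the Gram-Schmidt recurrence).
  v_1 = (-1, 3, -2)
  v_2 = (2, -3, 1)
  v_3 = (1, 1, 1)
Orthogonal basis:
  u_1 = (-1, 3, -2)
  u_2 = (15/14, -3/14, -6/7)
  u_3 = (1, 1, 1)

Apply the Gram-Schmidt recurrence
  u_1 = v_1
  u_i = v_i − Σ_{j<i} ((v_i · u_j) / (u_j · u_j)) · u_j.

Step by step this gives:
  u_1 = (-1, 3, -2)
  u_2 = (15/14, -3/14, -6/7)
  u_3 = (1, 1, 1)

Orthogonality check:
  u_2 · u_1 = 0 (should be 0)
  u_3 · u_1 = 0 (should be 0)
  u_3 · u_2 = 0 (should be 0)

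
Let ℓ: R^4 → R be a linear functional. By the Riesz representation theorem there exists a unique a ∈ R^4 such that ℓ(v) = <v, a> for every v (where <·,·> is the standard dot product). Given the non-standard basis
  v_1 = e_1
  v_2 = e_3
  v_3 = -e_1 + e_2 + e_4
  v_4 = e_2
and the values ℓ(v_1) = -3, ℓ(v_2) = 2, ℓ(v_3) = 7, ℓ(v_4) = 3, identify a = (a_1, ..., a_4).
a = (-3, 3, 2, 1)

Write a = (a_1, ..., a_4) in the standard basis. For each basis vector v_i, ℓ(v_i) = <v_i, a> is a linear equation in the a_j's. Collect the n equations into a matrix system V a = ℓ, where row i of V is v_i (expressed in the standard basis). Since V is invertible (lower-triangular with 1s on the diagonal, up to permutation), solve by back-substitution:
  V =
[[1, 0, 0, 0],
 [0, 0, 1, 0],
 [-1, 1, 0, 1],
 [0, 1, 0, 0]]
  V a = (-3, 2, 7, 3)
Solving gives a = (-3, 3, 2, 1).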